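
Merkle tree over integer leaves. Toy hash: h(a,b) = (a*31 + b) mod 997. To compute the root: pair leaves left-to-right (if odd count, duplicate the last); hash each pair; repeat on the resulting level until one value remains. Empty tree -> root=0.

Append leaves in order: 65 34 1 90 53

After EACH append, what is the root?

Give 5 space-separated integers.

After append 65 (leaves=[65]):
  L0: [65]
  root=65
After append 34 (leaves=[65, 34]):
  L0: [65, 34]
  L1: h(65,34)=(65*31+34)%997=55 -> [55]
  root=55
After append 1 (leaves=[65, 34, 1]):
  L0: [65, 34, 1]
  L1: h(65,34)=(65*31+34)%997=55 h(1,1)=(1*31+1)%997=32 -> [55, 32]
  L2: h(55,32)=(55*31+32)%997=740 -> [740]
  root=740
After append 90 (leaves=[65, 34, 1, 90]):
  L0: [65, 34, 1, 90]
  L1: h(65,34)=(65*31+34)%997=55 h(1,90)=(1*31+90)%997=121 -> [55, 121]
  L2: h(55,121)=(55*31+121)%997=829 -> [829]
  root=829
After append 53 (leaves=[65, 34, 1, 90, 53]):
  L0: [65, 34, 1, 90, 53]
  L1: h(65,34)=(65*31+34)%997=55 h(1,90)=(1*31+90)%997=121 h(53,53)=(53*31+53)%997=699 -> [55, 121, 699]
  L2: h(55,121)=(55*31+121)%997=829 h(699,699)=(699*31+699)%997=434 -> [829, 434]
  L3: h(829,434)=(829*31+434)%997=211 -> [211]
  root=211

Answer: 65 55 740 829 211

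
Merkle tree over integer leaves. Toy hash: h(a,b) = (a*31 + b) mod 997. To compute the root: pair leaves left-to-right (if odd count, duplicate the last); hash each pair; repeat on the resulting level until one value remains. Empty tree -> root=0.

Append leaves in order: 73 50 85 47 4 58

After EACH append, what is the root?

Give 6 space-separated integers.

Answer: 73 319 645 607 979 713

Derivation:
After append 73 (leaves=[73]):
  L0: [73]
  root=73
After append 50 (leaves=[73, 50]):
  L0: [73, 50]
  L1: h(73,50)=(73*31+50)%997=319 -> [319]
  root=319
After append 85 (leaves=[73, 50, 85]):
  L0: [73, 50, 85]
  L1: h(73,50)=(73*31+50)%997=319 h(85,85)=(85*31+85)%997=726 -> [319, 726]
  L2: h(319,726)=(319*31+726)%997=645 -> [645]
  root=645
After append 47 (leaves=[73, 50, 85, 47]):
  L0: [73, 50, 85, 47]
  L1: h(73,50)=(73*31+50)%997=319 h(85,47)=(85*31+47)%997=688 -> [319, 688]
  L2: h(319,688)=(319*31+688)%997=607 -> [607]
  root=607
After append 4 (leaves=[73, 50, 85, 47, 4]):
  L0: [73, 50, 85, 47, 4]
  L1: h(73,50)=(73*31+50)%997=319 h(85,47)=(85*31+47)%997=688 h(4,4)=(4*31+4)%997=128 -> [319, 688, 128]
  L2: h(319,688)=(319*31+688)%997=607 h(128,128)=(128*31+128)%997=108 -> [607, 108]
  L3: h(607,108)=(607*31+108)%997=979 -> [979]
  root=979
After append 58 (leaves=[73, 50, 85, 47, 4, 58]):
  L0: [73, 50, 85, 47, 4, 58]
  L1: h(73,50)=(73*31+50)%997=319 h(85,47)=(85*31+47)%997=688 h(4,58)=(4*31+58)%997=182 -> [319, 688, 182]
  L2: h(319,688)=(319*31+688)%997=607 h(182,182)=(182*31+182)%997=839 -> [607, 839]
  L3: h(607,839)=(607*31+839)%997=713 -> [713]
  root=713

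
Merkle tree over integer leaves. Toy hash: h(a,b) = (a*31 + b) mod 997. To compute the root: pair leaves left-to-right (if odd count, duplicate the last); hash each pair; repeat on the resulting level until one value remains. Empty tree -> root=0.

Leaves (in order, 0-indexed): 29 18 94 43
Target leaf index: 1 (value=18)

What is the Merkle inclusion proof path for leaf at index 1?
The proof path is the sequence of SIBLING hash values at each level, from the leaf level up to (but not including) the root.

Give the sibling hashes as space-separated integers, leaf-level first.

Answer: 29 963

Derivation:
L0 (leaves): [29, 18, 94, 43], target index=1
L1: h(29,18)=(29*31+18)%997=917 [pair 0] h(94,43)=(94*31+43)%997=963 [pair 1] -> [917, 963]
  Sibling for proof at L0: 29
L2: h(917,963)=(917*31+963)%997=477 [pair 0] -> [477]
  Sibling for proof at L1: 963
Root: 477
Proof path (sibling hashes from leaf to root): [29, 963]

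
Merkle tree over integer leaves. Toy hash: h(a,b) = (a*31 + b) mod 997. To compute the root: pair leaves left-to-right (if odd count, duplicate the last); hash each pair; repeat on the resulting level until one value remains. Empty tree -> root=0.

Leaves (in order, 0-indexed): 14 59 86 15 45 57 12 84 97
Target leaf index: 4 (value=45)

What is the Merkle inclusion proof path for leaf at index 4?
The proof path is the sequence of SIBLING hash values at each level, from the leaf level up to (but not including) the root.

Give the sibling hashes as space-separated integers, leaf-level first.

L0 (leaves): [14, 59, 86, 15, 45, 57, 12, 84, 97], target index=4
L1: h(14,59)=(14*31+59)%997=493 [pair 0] h(86,15)=(86*31+15)%997=687 [pair 1] h(45,57)=(45*31+57)%997=455 [pair 2] h(12,84)=(12*31+84)%997=456 [pair 3] h(97,97)=(97*31+97)%997=113 [pair 4] -> [493, 687, 455, 456, 113]
  Sibling for proof at L0: 57
L2: h(493,687)=(493*31+687)%997=18 [pair 0] h(455,456)=(455*31+456)%997=603 [pair 1] h(113,113)=(113*31+113)%997=625 [pair 2] -> [18, 603, 625]
  Sibling for proof at L1: 456
L3: h(18,603)=(18*31+603)%997=164 [pair 0] h(625,625)=(625*31+625)%997=60 [pair 1] -> [164, 60]
  Sibling for proof at L2: 18
L4: h(164,60)=(164*31+60)%997=159 [pair 0] -> [159]
  Sibling for proof at L3: 60
Root: 159
Proof path (sibling hashes from leaf to root): [57, 456, 18, 60]

Answer: 57 456 18 60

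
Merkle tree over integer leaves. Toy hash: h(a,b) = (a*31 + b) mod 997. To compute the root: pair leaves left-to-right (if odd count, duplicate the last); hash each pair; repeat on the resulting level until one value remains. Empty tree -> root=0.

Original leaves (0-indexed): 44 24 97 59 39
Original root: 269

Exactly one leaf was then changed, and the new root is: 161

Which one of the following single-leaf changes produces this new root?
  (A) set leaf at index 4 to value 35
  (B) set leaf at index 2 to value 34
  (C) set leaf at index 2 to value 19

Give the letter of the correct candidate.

Answer: A

Derivation:
Original leaves: [44, 24, 97, 59, 39]
Target new root: 161
Try each candidate change and compute the resulting root:
Candidate A: set leaf[4] = 35 -> leaves = [44, 24, 97, 59, 35]
  L0: [44, 24, 97, 59, 35]
  L1: h(44,24)=(44*31+24)%997=391 h(97,59)=(97*31+59)%997=75 h(35,35)=(35*31+35)%997=123 -> [391, 75, 123]
  L2: h(391,75)=(391*31+75)%997=232 h(123,123)=(123*31+123)%997=945 -> [232, 945]
  L3: h(232,945)=(232*31+945)%997=161 -> [161]
  root = 161 == target 161  ** MATCH **
Candidate B: set leaf[2] = 34 -> leaves = [44, 24, 34, 59, 39]
  L0: [44, 24, 34, 59, 39]
  L1: h(44,24)=(44*31+24)%997=391 h(34,59)=(34*31+59)%997=116 h(39,39)=(39*31+39)%997=251 -> [391, 116, 251]
  L2: h(391,116)=(391*31+116)%997=273 h(251,251)=(251*31+251)%997=56 -> [273, 56]
  L3: h(273,56)=(273*31+56)%997=543 -> [543]
  root = 543 != target 161
Candidate C: set leaf[2] = 19 -> leaves = [44, 24, 19, 59, 39]
  L0: [44, 24, 19, 59, 39]
  L1: h(44,24)=(44*31+24)%997=391 h(19,59)=(19*31+59)%997=648 h(39,39)=(39*31+39)%997=251 -> [391, 648, 251]
  L2: h(391,648)=(391*31+648)%997=805 h(251,251)=(251*31+251)%997=56 -> [805, 56]
  L3: h(805,56)=(805*31+56)%997=86 -> [86]
  root = 86 != target 161
Candidate A produces the target root.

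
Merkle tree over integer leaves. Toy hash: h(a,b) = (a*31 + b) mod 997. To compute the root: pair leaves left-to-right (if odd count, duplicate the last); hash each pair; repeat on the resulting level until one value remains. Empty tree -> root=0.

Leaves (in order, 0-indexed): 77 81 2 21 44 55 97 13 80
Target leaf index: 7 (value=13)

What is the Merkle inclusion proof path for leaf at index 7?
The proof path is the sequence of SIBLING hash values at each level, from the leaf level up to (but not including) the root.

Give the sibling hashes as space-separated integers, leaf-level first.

L0 (leaves): [77, 81, 2, 21, 44, 55, 97, 13, 80], target index=7
L1: h(77,81)=(77*31+81)%997=474 [pair 0] h(2,21)=(2*31+21)%997=83 [pair 1] h(44,55)=(44*31+55)%997=422 [pair 2] h(97,13)=(97*31+13)%997=29 [pair 3] h(80,80)=(80*31+80)%997=566 [pair 4] -> [474, 83, 422, 29, 566]
  Sibling for proof at L0: 97
L2: h(474,83)=(474*31+83)%997=819 [pair 0] h(422,29)=(422*31+29)%997=150 [pair 1] h(566,566)=(566*31+566)%997=166 [pair 2] -> [819, 150, 166]
  Sibling for proof at L1: 422
L3: h(819,150)=(819*31+150)%997=614 [pair 0] h(166,166)=(166*31+166)%997=327 [pair 1] -> [614, 327]
  Sibling for proof at L2: 819
L4: h(614,327)=(614*31+327)%997=418 [pair 0] -> [418]
  Sibling for proof at L3: 327
Root: 418
Proof path (sibling hashes from leaf to root): [97, 422, 819, 327]

Answer: 97 422 819 327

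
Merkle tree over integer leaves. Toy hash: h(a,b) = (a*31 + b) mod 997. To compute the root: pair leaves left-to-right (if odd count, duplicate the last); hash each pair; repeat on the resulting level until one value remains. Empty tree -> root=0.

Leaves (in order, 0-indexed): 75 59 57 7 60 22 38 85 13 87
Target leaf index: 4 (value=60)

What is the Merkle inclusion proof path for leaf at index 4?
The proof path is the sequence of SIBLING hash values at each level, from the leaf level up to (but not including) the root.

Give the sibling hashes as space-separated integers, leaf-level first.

Answer: 22 266 903 269

Derivation:
L0 (leaves): [75, 59, 57, 7, 60, 22, 38, 85, 13, 87], target index=4
L1: h(75,59)=(75*31+59)%997=390 [pair 0] h(57,7)=(57*31+7)%997=777 [pair 1] h(60,22)=(60*31+22)%997=885 [pair 2] h(38,85)=(38*31+85)%997=266 [pair 3] h(13,87)=(13*31+87)%997=490 [pair 4] -> [390, 777, 885, 266, 490]
  Sibling for proof at L0: 22
L2: h(390,777)=(390*31+777)%997=903 [pair 0] h(885,266)=(885*31+266)%997=782 [pair 1] h(490,490)=(490*31+490)%997=725 [pair 2] -> [903, 782, 725]
  Sibling for proof at L1: 266
L3: h(903,782)=(903*31+782)%997=859 [pair 0] h(725,725)=(725*31+725)%997=269 [pair 1] -> [859, 269]
  Sibling for proof at L2: 903
L4: h(859,269)=(859*31+269)%997=976 [pair 0] -> [976]
  Sibling for proof at L3: 269
Root: 976
Proof path (sibling hashes from leaf to root): [22, 266, 903, 269]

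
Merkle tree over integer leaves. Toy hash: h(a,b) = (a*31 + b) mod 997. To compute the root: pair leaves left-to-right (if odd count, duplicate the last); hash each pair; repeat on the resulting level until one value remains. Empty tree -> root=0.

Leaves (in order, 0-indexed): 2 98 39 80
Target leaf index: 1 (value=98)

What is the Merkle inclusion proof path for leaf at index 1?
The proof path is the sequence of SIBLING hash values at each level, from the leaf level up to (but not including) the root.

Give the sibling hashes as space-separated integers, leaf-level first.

L0 (leaves): [2, 98, 39, 80], target index=1
L1: h(2,98)=(2*31+98)%997=160 [pair 0] h(39,80)=(39*31+80)%997=292 [pair 1] -> [160, 292]
  Sibling for proof at L0: 2
L2: h(160,292)=(160*31+292)%997=267 [pair 0] -> [267]
  Sibling for proof at L1: 292
Root: 267
Proof path (sibling hashes from leaf to root): [2, 292]

Answer: 2 292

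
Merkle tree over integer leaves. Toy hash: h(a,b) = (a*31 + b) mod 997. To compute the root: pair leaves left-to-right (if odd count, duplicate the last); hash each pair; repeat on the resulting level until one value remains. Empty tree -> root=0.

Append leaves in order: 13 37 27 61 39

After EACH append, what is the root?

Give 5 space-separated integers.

Answer: 13 440 546 580 90

Derivation:
After append 13 (leaves=[13]):
  L0: [13]
  root=13
After append 37 (leaves=[13, 37]):
  L0: [13, 37]
  L1: h(13,37)=(13*31+37)%997=440 -> [440]
  root=440
After append 27 (leaves=[13, 37, 27]):
  L0: [13, 37, 27]
  L1: h(13,37)=(13*31+37)%997=440 h(27,27)=(27*31+27)%997=864 -> [440, 864]
  L2: h(440,864)=(440*31+864)%997=546 -> [546]
  root=546
After append 61 (leaves=[13, 37, 27, 61]):
  L0: [13, 37, 27, 61]
  L1: h(13,37)=(13*31+37)%997=440 h(27,61)=(27*31+61)%997=898 -> [440, 898]
  L2: h(440,898)=(440*31+898)%997=580 -> [580]
  root=580
After append 39 (leaves=[13, 37, 27, 61, 39]):
  L0: [13, 37, 27, 61, 39]
  L1: h(13,37)=(13*31+37)%997=440 h(27,61)=(27*31+61)%997=898 h(39,39)=(39*31+39)%997=251 -> [440, 898, 251]
  L2: h(440,898)=(440*31+898)%997=580 h(251,251)=(251*31+251)%997=56 -> [580, 56]
  L3: h(580,56)=(580*31+56)%997=90 -> [90]
  root=90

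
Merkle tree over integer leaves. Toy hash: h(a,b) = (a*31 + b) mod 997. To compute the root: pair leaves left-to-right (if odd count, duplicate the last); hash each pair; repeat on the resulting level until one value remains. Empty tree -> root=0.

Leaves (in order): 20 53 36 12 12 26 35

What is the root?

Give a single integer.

Answer: 270

Derivation:
L0: [20, 53, 36, 12, 12, 26, 35]
L1: h(20,53)=(20*31+53)%997=673 h(36,12)=(36*31+12)%997=131 h(12,26)=(12*31+26)%997=398 h(35,35)=(35*31+35)%997=123 -> [673, 131, 398, 123]
L2: h(673,131)=(673*31+131)%997=57 h(398,123)=(398*31+123)%997=497 -> [57, 497]
L3: h(57,497)=(57*31+497)%997=270 -> [270]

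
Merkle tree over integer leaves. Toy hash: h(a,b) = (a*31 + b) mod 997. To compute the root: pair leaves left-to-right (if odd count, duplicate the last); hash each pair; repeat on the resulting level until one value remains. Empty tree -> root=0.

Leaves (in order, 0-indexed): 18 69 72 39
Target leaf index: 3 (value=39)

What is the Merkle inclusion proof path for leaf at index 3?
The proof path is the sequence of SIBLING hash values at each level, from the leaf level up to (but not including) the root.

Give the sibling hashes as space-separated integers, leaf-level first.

Answer: 72 627

Derivation:
L0 (leaves): [18, 69, 72, 39], target index=3
L1: h(18,69)=(18*31+69)%997=627 [pair 0] h(72,39)=(72*31+39)%997=277 [pair 1] -> [627, 277]
  Sibling for proof at L0: 72
L2: h(627,277)=(627*31+277)%997=771 [pair 0] -> [771]
  Sibling for proof at L1: 627
Root: 771
Proof path (sibling hashes from leaf to root): [72, 627]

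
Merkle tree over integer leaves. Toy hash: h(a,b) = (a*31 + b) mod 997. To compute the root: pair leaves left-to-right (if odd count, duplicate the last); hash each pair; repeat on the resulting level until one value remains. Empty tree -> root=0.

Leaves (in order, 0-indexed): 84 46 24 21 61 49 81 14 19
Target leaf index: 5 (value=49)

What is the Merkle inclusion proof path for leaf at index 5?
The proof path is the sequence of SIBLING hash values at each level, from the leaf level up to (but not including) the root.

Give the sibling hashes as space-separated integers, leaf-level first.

L0 (leaves): [84, 46, 24, 21, 61, 49, 81, 14, 19], target index=5
L1: h(84,46)=(84*31+46)%997=656 [pair 0] h(24,21)=(24*31+21)%997=765 [pair 1] h(61,49)=(61*31+49)%997=943 [pair 2] h(81,14)=(81*31+14)%997=531 [pair 3] h(19,19)=(19*31+19)%997=608 [pair 4] -> [656, 765, 943, 531, 608]
  Sibling for proof at L0: 61
L2: h(656,765)=(656*31+765)%997=164 [pair 0] h(943,531)=(943*31+531)%997=851 [pair 1] h(608,608)=(608*31+608)%997=513 [pair 2] -> [164, 851, 513]
  Sibling for proof at L1: 531
L3: h(164,851)=(164*31+851)%997=950 [pair 0] h(513,513)=(513*31+513)%997=464 [pair 1] -> [950, 464]
  Sibling for proof at L2: 164
L4: h(950,464)=(950*31+464)%997=4 [pair 0] -> [4]
  Sibling for proof at L3: 464
Root: 4
Proof path (sibling hashes from leaf to root): [61, 531, 164, 464]

Answer: 61 531 164 464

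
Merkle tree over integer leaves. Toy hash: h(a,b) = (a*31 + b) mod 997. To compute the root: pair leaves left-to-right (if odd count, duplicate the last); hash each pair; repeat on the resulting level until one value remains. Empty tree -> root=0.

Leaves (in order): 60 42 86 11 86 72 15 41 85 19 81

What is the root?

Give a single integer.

L0: [60, 42, 86, 11, 86, 72, 15, 41, 85, 19, 81]
L1: h(60,42)=(60*31+42)%997=905 h(86,11)=(86*31+11)%997=683 h(86,72)=(86*31+72)%997=744 h(15,41)=(15*31+41)%997=506 h(85,19)=(85*31+19)%997=660 h(81,81)=(81*31+81)%997=598 -> [905, 683, 744, 506, 660, 598]
L2: h(905,683)=(905*31+683)%997=822 h(744,506)=(744*31+506)%997=639 h(660,598)=(660*31+598)%997=121 -> [822, 639, 121]
L3: h(822,639)=(822*31+639)%997=199 h(121,121)=(121*31+121)%997=881 -> [199, 881]
L4: h(199,881)=(199*31+881)%997=71 -> [71]

Answer: 71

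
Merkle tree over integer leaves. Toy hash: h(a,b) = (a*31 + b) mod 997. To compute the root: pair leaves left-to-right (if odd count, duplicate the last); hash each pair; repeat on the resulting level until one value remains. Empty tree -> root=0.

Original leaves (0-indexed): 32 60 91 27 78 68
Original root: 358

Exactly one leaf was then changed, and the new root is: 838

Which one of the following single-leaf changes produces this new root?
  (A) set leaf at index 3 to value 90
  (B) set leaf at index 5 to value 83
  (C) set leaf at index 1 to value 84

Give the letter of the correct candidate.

Answer: B

Derivation:
Original leaves: [32, 60, 91, 27, 78, 68]
Target new root: 838
Try each candidate change and compute the resulting root:
Candidate A: set leaf[3] = 90 -> leaves = [32, 60, 91, 90, 78, 68]
  L0: [32, 60, 91, 90, 78, 68]
  L1: h(32,60)=(32*31+60)%997=55 h(91,90)=(91*31+90)%997=917 h(78,68)=(78*31+68)%997=492 -> [55, 917, 492]
  L2: h(55,917)=(55*31+917)%997=628 h(492,492)=(492*31+492)%997=789 -> [628, 789]
  L3: h(628,789)=(628*31+789)%997=317 -> [317]
  root = 317 != target 838
Candidate B: set leaf[5] = 83 -> leaves = [32, 60, 91, 27, 78, 83]
  L0: [32, 60, 91, 27, 78, 83]
  L1: h(32,60)=(32*31+60)%997=55 h(91,27)=(91*31+27)%997=854 h(78,83)=(78*31+83)%997=507 -> [55, 854, 507]
  L2: h(55,854)=(55*31+854)%997=565 h(507,507)=(507*31+507)%997=272 -> [565, 272]
  L3: h(565,272)=(565*31+272)%997=838 -> [838]
  root = 838 == target 838  ** MATCH **
Candidate C: set leaf[1] = 84 -> leaves = [32, 84, 91, 27, 78, 68]
  L0: [32, 84, 91, 27, 78, 68]
  L1: h(32,84)=(32*31+84)%997=79 h(91,27)=(91*31+27)%997=854 h(78,68)=(78*31+68)%997=492 -> [79, 854, 492]
  L2: h(79,854)=(79*31+854)%997=312 h(492,492)=(492*31+492)%997=789 -> [312, 789]
  L3: h(312,789)=(312*31+789)%997=491 -> [491]
  root = 491 != target 838
Candidate B produces the target root.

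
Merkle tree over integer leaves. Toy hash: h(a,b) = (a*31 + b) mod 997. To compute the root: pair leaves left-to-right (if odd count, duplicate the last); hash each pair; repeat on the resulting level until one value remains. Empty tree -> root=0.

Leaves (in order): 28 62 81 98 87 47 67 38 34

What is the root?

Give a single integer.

Answer: 933

Derivation:
L0: [28, 62, 81, 98, 87, 47, 67, 38, 34]
L1: h(28,62)=(28*31+62)%997=930 h(81,98)=(81*31+98)%997=615 h(87,47)=(87*31+47)%997=750 h(67,38)=(67*31+38)%997=121 h(34,34)=(34*31+34)%997=91 -> [930, 615, 750, 121, 91]
L2: h(930,615)=(930*31+615)%997=532 h(750,121)=(750*31+121)%997=440 h(91,91)=(91*31+91)%997=918 -> [532, 440, 918]
L3: h(532,440)=(532*31+440)%997=980 h(918,918)=(918*31+918)%997=463 -> [980, 463]
L4: h(980,463)=(980*31+463)%997=933 -> [933]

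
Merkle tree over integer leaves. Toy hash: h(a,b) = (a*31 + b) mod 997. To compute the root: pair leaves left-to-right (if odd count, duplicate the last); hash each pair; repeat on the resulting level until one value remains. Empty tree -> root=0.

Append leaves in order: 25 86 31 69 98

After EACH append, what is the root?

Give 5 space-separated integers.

Answer: 25 861 764 802 589

Derivation:
After append 25 (leaves=[25]):
  L0: [25]
  root=25
After append 86 (leaves=[25, 86]):
  L0: [25, 86]
  L1: h(25,86)=(25*31+86)%997=861 -> [861]
  root=861
After append 31 (leaves=[25, 86, 31]):
  L0: [25, 86, 31]
  L1: h(25,86)=(25*31+86)%997=861 h(31,31)=(31*31+31)%997=992 -> [861, 992]
  L2: h(861,992)=(861*31+992)%997=764 -> [764]
  root=764
After append 69 (leaves=[25, 86, 31, 69]):
  L0: [25, 86, 31, 69]
  L1: h(25,86)=(25*31+86)%997=861 h(31,69)=(31*31+69)%997=33 -> [861, 33]
  L2: h(861,33)=(861*31+33)%997=802 -> [802]
  root=802
After append 98 (leaves=[25, 86, 31, 69, 98]):
  L0: [25, 86, 31, 69, 98]
  L1: h(25,86)=(25*31+86)%997=861 h(31,69)=(31*31+69)%997=33 h(98,98)=(98*31+98)%997=145 -> [861, 33, 145]
  L2: h(861,33)=(861*31+33)%997=802 h(145,145)=(145*31+145)%997=652 -> [802, 652]
  L3: h(802,652)=(802*31+652)%997=589 -> [589]
  root=589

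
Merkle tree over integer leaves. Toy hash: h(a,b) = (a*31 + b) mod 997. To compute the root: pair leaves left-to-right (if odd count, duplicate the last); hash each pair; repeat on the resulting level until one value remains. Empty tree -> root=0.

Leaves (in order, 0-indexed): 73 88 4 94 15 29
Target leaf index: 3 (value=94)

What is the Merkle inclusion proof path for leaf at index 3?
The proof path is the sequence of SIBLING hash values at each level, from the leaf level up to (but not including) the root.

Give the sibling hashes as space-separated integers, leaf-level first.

Answer: 4 357 853

Derivation:
L0 (leaves): [73, 88, 4, 94, 15, 29], target index=3
L1: h(73,88)=(73*31+88)%997=357 [pair 0] h(4,94)=(4*31+94)%997=218 [pair 1] h(15,29)=(15*31+29)%997=494 [pair 2] -> [357, 218, 494]
  Sibling for proof at L0: 4
L2: h(357,218)=(357*31+218)%997=318 [pair 0] h(494,494)=(494*31+494)%997=853 [pair 1] -> [318, 853]
  Sibling for proof at L1: 357
L3: h(318,853)=(318*31+853)%997=741 [pair 0] -> [741]
  Sibling for proof at L2: 853
Root: 741
Proof path (sibling hashes from leaf to root): [4, 357, 853]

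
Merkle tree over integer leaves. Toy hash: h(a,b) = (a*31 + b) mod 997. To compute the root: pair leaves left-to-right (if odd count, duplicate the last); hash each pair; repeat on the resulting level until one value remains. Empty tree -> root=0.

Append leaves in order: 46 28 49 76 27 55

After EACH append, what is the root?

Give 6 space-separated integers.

Answer: 46 457 780 807 821 720

Derivation:
After append 46 (leaves=[46]):
  L0: [46]
  root=46
After append 28 (leaves=[46, 28]):
  L0: [46, 28]
  L1: h(46,28)=(46*31+28)%997=457 -> [457]
  root=457
After append 49 (leaves=[46, 28, 49]):
  L0: [46, 28, 49]
  L1: h(46,28)=(46*31+28)%997=457 h(49,49)=(49*31+49)%997=571 -> [457, 571]
  L2: h(457,571)=(457*31+571)%997=780 -> [780]
  root=780
After append 76 (leaves=[46, 28, 49, 76]):
  L0: [46, 28, 49, 76]
  L1: h(46,28)=(46*31+28)%997=457 h(49,76)=(49*31+76)%997=598 -> [457, 598]
  L2: h(457,598)=(457*31+598)%997=807 -> [807]
  root=807
After append 27 (leaves=[46, 28, 49, 76, 27]):
  L0: [46, 28, 49, 76, 27]
  L1: h(46,28)=(46*31+28)%997=457 h(49,76)=(49*31+76)%997=598 h(27,27)=(27*31+27)%997=864 -> [457, 598, 864]
  L2: h(457,598)=(457*31+598)%997=807 h(864,864)=(864*31+864)%997=729 -> [807, 729]
  L3: h(807,729)=(807*31+729)%997=821 -> [821]
  root=821
After append 55 (leaves=[46, 28, 49, 76, 27, 55]):
  L0: [46, 28, 49, 76, 27, 55]
  L1: h(46,28)=(46*31+28)%997=457 h(49,76)=(49*31+76)%997=598 h(27,55)=(27*31+55)%997=892 -> [457, 598, 892]
  L2: h(457,598)=(457*31+598)%997=807 h(892,892)=(892*31+892)%997=628 -> [807, 628]
  L3: h(807,628)=(807*31+628)%997=720 -> [720]
  root=720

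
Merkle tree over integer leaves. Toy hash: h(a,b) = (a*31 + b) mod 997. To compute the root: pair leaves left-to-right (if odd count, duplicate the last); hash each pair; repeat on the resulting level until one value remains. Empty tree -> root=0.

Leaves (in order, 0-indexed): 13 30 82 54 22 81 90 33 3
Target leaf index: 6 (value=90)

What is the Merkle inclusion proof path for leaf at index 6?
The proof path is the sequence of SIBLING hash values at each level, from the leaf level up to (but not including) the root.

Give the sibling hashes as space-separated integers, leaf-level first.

Answer: 33 763 67 598

Derivation:
L0 (leaves): [13, 30, 82, 54, 22, 81, 90, 33, 3], target index=6
L1: h(13,30)=(13*31+30)%997=433 [pair 0] h(82,54)=(82*31+54)%997=602 [pair 1] h(22,81)=(22*31+81)%997=763 [pair 2] h(90,33)=(90*31+33)%997=829 [pair 3] h(3,3)=(3*31+3)%997=96 [pair 4] -> [433, 602, 763, 829, 96]
  Sibling for proof at L0: 33
L2: h(433,602)=(433*31+602)%997=67 [pair 0] h(763,829)=(763*31+829)%997=554 [pair 1] h(96,96)=(96*31+96)%997=81 [pair 2] -> [67, 554, 81]
  Sibling for proof at L1: 763
L3: h(67,554)=(67*31+554)%997=637 [pair 0] h(81,81)=(81*31+81)%997=598 [pair 1] -> [637, 598]
  Sibling for proof at L2: 67
L4: h(637,598)=(637*31+598)%997=405 [pair 0] -> [405]
  Sibling for proof at L3: 598
Root: 405
Proof path (sibling hashes from leaf to root): [33, 763, 67, 598]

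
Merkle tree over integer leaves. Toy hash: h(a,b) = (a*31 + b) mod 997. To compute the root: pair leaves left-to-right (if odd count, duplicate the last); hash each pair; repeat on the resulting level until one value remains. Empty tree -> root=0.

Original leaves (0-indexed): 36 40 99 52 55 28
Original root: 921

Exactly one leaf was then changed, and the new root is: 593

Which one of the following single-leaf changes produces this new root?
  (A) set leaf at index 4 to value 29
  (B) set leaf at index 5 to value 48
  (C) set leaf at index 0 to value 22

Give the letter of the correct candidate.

Answer: C

Derivation:
Original leaves: [36, 40, 99, 52, 55, 28]
Target new root: 593
Try each candidate change and compute the resulting root:
Candidate A: set leaf[4] = 29 -> leaves = [36, 40, 99, 52, 29, 28]
  L0: [36, 40, 99, 52, 29, 28]
  L1: h(36,40)=(36*31+40)%997=159 h(99,52)=(99*31+52)%997=130 h(29,28)=(29*31+28)%997=927 -> [159, 130, 927]
  L2: h(159,130)=(159*31+130)%997=74 h(927,927)=(927*31+927)%997=751 -> [74, 751]
  L3: h(74,751)=(74*31+751)%997=54 -> [54]
  root = 54 != target 593
Candidate B: set leaf[5] = 48 -> leaves = [36, 40, 99, 52, 55, 48]
  L0: [36, 40, 99, 52, 55, 48]
  L1: h(36,40)=(36*31+40)%997=159 h(99,52)=(99*31+52)%997=130 h(55,48)=(55*31+48)%997=756 -> [159, 130, 756]
  L2: h(159,130)=(159*31+130)%997=74 h(756,756)=(756*31+756)%997=264 -> [74, 264]
  L3: h(74,264)=(74*31+264)%997=564 -> [564]
  root = 564 != target 593
Candidate C: set leaf[0] = 22 -> leaves = [22, 40, 99, 52, 55, 28]
  L0: [22, 40, 99, 52, 55, 28]
  L1: h(22,40)=(22*31+40)%997=722 h(99,52)=(99*31+52)%997=130 h(55,28)=(55*31+28)%997=736 -> [722, 130, 736]
  L2: h(722,130)=(722*31+130)%997=578 h(736,736)=(736*31+736)%997=621 -> [578, 621]
  L3: h(578,621)=(578*31+621)%997=593 -> [593]
  root = 593 == target 593  ** MATCH **
Candidate C produces the target root.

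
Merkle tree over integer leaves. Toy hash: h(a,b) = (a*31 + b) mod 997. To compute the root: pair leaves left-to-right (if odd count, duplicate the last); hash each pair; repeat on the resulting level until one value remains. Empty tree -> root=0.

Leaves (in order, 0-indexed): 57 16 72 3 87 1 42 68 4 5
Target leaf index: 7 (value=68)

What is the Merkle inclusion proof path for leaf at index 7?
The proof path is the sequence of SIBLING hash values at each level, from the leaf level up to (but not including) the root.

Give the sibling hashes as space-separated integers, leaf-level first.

Answer: 42 704 679 492

Derivation:
L0 (leaves): [57, 16, 72, 3, 87, 1, 42, 68, 4, 5], target index=7
L1: h(57,16)=(57*31+16)%997=786 [pair 0] h(72,3)=(72*31+3)%997=241 [pair 1] h(87,1)=(87*31+1)%997=704 [pair 2] h(42,68)=(42*31+68)%997=373 [pair 3] h(4,5)=(4*31+5)%997=129 [pair 4] -> [786, 241, 704, 373, 129]
  Sibling for proof at L0: 42
L2: h(786,241)=(786*31+241)%997=679 [pair 0] h(704,373)=(704*31+373)%997=263 [pair 1] h(129,129)=(129*31+129)%997=140 [pair 2] -> [679, 263, 140]
  Sibling for proof at L1: 704
L3: h(679,263)=(679*31+263)%997=375 [pair 0] h(140,140)=(140*31+140)%997=492 [pair 1] -> [375, 492]
  Sibling for proof at L2: 679
L4: h(375,492)=(375*31+492)%997=153 [pair 0] -> [153]
  Sibling for proof at L3: 492
Root: 153
Proof path (sibling hashes from leaf to root): [42, 704, 679, 492]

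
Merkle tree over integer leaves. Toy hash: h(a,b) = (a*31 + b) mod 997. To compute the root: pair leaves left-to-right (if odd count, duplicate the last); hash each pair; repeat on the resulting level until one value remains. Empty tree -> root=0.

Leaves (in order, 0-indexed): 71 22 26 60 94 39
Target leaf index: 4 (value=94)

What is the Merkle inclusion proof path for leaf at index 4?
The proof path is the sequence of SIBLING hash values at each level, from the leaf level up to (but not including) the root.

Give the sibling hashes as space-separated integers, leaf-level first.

Answer: 39 959 986

Derivation:
L0 (leaves): [71, 22, 26, 60, 94, 39], target index=4
L1: h(71,22)=(71*31+22)%997=229 [pair 0] h(26,60)=(26*31+60)%997=866 [pair 1] h(94,39)=(94*31+39)%997=959 [pair 2] -> [229, 866, 959]
  Sibling for proof at L0: 39
L2: h(229,866)=(229*31+866)%997=986 [pair 0] h(959,959)=(959*31+959)%997=778 [pair 1] -> [986, 778]
  Sibling for proof at L1: 959
L3: h(986,778)=(986*31+778)%997=437 [pair 0] -> [437]
  Sibling for proof at L2: 986
Root: 437
Proof path (sibling hashes from leaf to root): [39, 959, 986]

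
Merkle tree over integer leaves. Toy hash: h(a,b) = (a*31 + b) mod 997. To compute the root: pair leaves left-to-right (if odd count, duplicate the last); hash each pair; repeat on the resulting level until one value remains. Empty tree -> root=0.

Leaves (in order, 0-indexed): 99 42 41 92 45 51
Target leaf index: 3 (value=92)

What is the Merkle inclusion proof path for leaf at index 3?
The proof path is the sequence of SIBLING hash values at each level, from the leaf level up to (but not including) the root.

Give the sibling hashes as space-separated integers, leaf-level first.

Answer: 41 120 410

Derivation:
L0 (leaves): [99, 42, 41, 92, 45, 51], target index=3
L1: h(99,42)=(99*31+42)%997=120 [pair 0] h(41,92)=(41*31+92)%997=366 [pair 1] h(45,51)=(45*31+51)%997=449 [pair 2] -> [120, 366, 449]
  Sibling for proof at L0: 41
L2: h(120,366)=(120*31+366)%997=98 [pair 0] h(449,449)=(449*31+449)%997=410 [pair 1] -> [98, 410]
  Sibling for proof at L1: 120
L3: h(98,410)=(98*31+410)%997=457 [pair 0] -> [457]
  Sibling for proof at L2: 410
Root: 457
Proof path (sibling hashes from leaf to root): [41, 120, 410]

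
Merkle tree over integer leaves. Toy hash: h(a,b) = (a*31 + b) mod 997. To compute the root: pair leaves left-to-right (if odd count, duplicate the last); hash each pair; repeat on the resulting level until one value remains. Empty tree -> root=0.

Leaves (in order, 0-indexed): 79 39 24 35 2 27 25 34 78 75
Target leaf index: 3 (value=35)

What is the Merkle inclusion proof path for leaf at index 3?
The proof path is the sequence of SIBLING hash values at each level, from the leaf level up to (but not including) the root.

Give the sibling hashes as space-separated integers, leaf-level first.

Answer: 24 494 577 512

Derivation:
L0 (leaves): [79, 39, 24, 35, 2, 27, 25, 34, 78, 75], target index=3
L1: h(79,39)=(79*31+39)%997=494 [pair 0] h(24,35)=(24*31+35)%997=779 [pair 1] h(2,27)=(2*31+27)%997=89 [pair 2] h(25,34)=(25*31+34)%997=809 [pair 3] h(78,75)=(78*31+75)%997=499 [pair 4] -> [494, 779, 89, 809, 499]
  Sibling for proof at L0: 24
L2: h(494,779)=(494*31+779)%997=141 [pair 0] h(89,809)=(89*31+809)%997=577 [pair 1] h(499,499)=(499*31+499)%997=16 [pair 2] -> [141, 577, 16]
  Sibling for proof at L1: 494
L3: h(141,577)=(141*31+577)%997=960 [pair 0] h(16,16)=(16*31+16)%997=512 [pair 1] -> [960, 512]
  Sibling for proof at L2: 577
L4: h(960,512)=(960*31+512)%997=362 [pair 0] -> [362]
  Sibling for proof at L3: 512
Root: 362
Proof path (sibling hashes from leaf to root): [24, 494, 577, 512]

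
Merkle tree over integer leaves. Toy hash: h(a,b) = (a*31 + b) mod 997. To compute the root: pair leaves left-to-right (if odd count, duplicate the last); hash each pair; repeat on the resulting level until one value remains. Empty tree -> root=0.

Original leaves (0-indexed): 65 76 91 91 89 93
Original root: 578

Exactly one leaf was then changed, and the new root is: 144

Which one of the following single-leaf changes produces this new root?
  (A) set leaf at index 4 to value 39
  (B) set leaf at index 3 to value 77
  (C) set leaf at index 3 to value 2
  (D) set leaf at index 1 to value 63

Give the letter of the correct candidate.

Answer: B

Derivation:
Original leaves: [65, 76, 91, 91, 89, 93]
Target new root: 144
Try each candidate change and compute the resulting root:
Candidate A: set leaf[4] = 39 -> leaves = [65, 76, 91, 91, 39, 93]
  L0: [65, 76, 91, 91, 39, 93]
  L1: h(65,76)=(65*31+76)%997=97 h(91,91)=(91*31+91)%997=918 h(39,93)=(39*31+93)%997=305 -> [97, 918, 305]
  L2: h(97,918)=(97*31+918)%997=934 h(305,305)=(305*31+305)%997=787 -> [934, 787]
  L3: h(934,787)=(934*31+787)%997=828 -> [828]
  root = 828 != target 144
Candidate B: set leaf[3] = 77 -> leaves = [65, 76, 91, 77, 89, 93]
  L0: [65, 76, 91, 77, 89, 93]
  L1: h(65,76)=(65*31+76)%997=97 h(91,77)=(91*31+77)%997=904 h(89,93)=(89*31+93)%997=858 -> [97, 904, 858]
  L2: h(97,904)=(97*31+904)%997=920 h(858,858)=(858*31+858)%997=537 -> [920, 537]
  L3: h(920,537)=(920*31+537)%997=144 -> [144]
  root = 144 == target 144  ** MATCH **
Candidate C: set leaf[3] = 2 -> leaves = [65, 76, 91, 2, 89, 93]
  L0: [65, 76, 91, 2, 89, 93]
  L1: h(65,76)=(65*31+76)%997=97 h(91,2)=(91*31+2)%997=829 h(89,93)=(89*31+93)%997=858 -> [97, 829, 858]
  L2: h(97,829)=(97*31+829)%997=845 h(858,858)=(858*31+858)%997=537 -> [845, 537]
  L3: h(845,537)=(845*31+537)%997=810 -> [810]
  root = 810 != target 144
Candidate D: set leaf[1] = 63 -> leaves = [65, 63, 91, 91, 89, 93]
  L0: [65, 63, 91, 91, 89, 93]
  L1: h(65,63)=(65*31+63)%997=84 h(91,91)=(91*31+91)%997=918 h(89,93)=(89*31+93)%997=858 -> [84, 918, 858]
  L2: h(84,918)=(84*31+918)%997=531 h(858,858)=(858*31+858)%997=537 -> [531, 537]
  L3: h(531,537)=(531*31+537)%997=49 -> [49]
  root = 49 != target 144
Candidate B produces the target root.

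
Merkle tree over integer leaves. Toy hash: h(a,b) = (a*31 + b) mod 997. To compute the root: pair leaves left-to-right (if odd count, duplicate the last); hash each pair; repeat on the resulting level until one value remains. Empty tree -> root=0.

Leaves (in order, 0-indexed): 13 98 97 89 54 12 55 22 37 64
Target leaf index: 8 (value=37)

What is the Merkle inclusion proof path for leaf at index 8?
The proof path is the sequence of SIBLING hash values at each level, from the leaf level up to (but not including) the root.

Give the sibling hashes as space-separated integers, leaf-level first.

Answer: 64 214 866 329

Derivation:
L0 (leaves): [13, 98, 97, 89, 54, 12, 55, 22, 37, 64], target index=8
L1: h(13,98)=(13*31+98)%997=501 [pair 0] h(97,89)=(97*31+89)%997=105 [pair 1] h(54,12)=(54*31+12)%997=689 [pair 2] h(55,22)=(55*31+22)%997=730 [pair 3] h(37,64)=(37*31+64)%997=214 [pair 4] -> [501, 105, 689, 730, 214]
  Sibling for proof at L0: 64
L2: h(501,105)=(501*31+105)%997=681 [pair 0] h(689,730)=(689*31+730)%997=155 [pair 1] h(214,214)=(214*31+214)%997=866 [pair 2] -> [681, 155, 866]
  Sibling for proof at L1: 214
L3: h(681,155)=(681*31+155)%997=329 [pair 0] h(866,866)=(866*31+866)%997=793 [pair 1] -> [329, 793]
  Sibling for proof at L2: 866
L4: h(329,793)=(329*31+793)%997=25 [pair 0] -> [25]
  Sibling for proof at L3: 329
Root: 25
Proof path (sibling hashes from leaf to root): [64, 214, 866, 329]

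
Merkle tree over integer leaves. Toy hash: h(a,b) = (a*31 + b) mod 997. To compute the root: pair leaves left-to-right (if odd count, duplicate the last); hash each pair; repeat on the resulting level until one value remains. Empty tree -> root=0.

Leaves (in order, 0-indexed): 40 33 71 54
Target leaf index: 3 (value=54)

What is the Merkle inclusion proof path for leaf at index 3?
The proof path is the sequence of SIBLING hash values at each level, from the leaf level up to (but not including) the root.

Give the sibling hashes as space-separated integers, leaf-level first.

L0 (leaves): [40, 33, 71, 54], target index=3
L1: h(40,33)=(40*31+33)%997=276 [pair 0] h(71,54)=(71*31+54)%997=261 [pair 1] -> [276, 261]
  Sibling for proof at L0: 71
L2: h(276,261)=(276*31+261)%997=841 [pair 0] -> [841]
  Sibling for proof at L1: 276
Root: 841
Proof path (sibling hashes from leaf to root): [71, 276]

Answer: 71 276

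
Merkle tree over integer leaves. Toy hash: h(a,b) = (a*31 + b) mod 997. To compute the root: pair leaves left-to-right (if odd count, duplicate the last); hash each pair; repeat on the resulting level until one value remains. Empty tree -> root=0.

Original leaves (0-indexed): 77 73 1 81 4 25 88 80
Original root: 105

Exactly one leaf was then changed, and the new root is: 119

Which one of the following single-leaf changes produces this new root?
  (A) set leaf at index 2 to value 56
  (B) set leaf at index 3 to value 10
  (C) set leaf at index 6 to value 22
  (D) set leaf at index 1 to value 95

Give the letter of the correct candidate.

Answer: A

Derivation:
Original leaves: [77, 73, 1, 81, 4, 25, 88, 80]
Target new root: 119
Try each candidate change and compute the resulting root:
Candidate A: set leaf[2] = 56 -> leaves = [77, 73, 56, 81, 4, 25, 88, 80]
  L0: [77, 73, 56, 81, 4, 25, 88, 80]
  L1: h(77,73)=(77*31+73)%997=466 h(56,81)=(56*31+81)%997=820 h(4,25)=(4*31+25)%997=149 h(88,80)=(88*31+80)%997=814 -> [466, 820, 149, 814]
  L2: h(466,820)=(466*31+820)%997=311 h(149,814)=(149*31+814)%997=448 -> [311, 448]
  L3: h(311,448)=(311*31+448)%997=119 -> [119]
  root = 119 == target 119  ** MATCH **
Candidate B: set leaf[3] = 10 -> leaves = [77, 73, 1, 10, 4, 25, 88, 80]
  L0: [77, 73, 1, 10, 4, 25, 88, 80]
  L1: h(77,73)=(77*31+73)%997=466 h(1,10)=(1*31+10)%997=41 h(4,25)=(4*31+25)%997=149 h(88,80)=(88*31+80)%997=814 -> [466, 41, 149, 814]
  L2: h(466,41)=(466*31+41)%997=529 h(149,814)=(149*31+814)%997=448 -> [529, 448]
  L3: h(529,448)=(529*31+448)%997=895 -> [895]
  root = 895 != target 119
Candidate C: set leaf[6] = 22 -> leaves = [77, 73, 1, 81, 4, 25, 22, 80]
  L0: [77, 73, 1, 81, 4, 25, 22, 80]
  L1: h(77,73)=(77*31+73)%997=466 h(1,81)=(1*31+81)%997=112 h(4,25)=(4*31+25)%997=149 h(22,80)=(22*31+80)%997=762 -> [466, 112, 149, 762]
  L2: h(466,112)=(466*31+112)%997=600 h(149,762)=(149*31+762)%997=396 -> [600, 396]
  L3: h(600,396)=(600*31+396)%997=53 -> [53]
  root = 53 != target 119
Candidate D: set leaf[1] = 95 -> leaves = [77, 95, 1, 81, 4, 25, 88, 80]
  L0: [77, 95, 1, 81, 4, 25, 88, 80]
  L1: h(77,95)=(77*31+95)%997=488 h(1,81)=(1*31+81)%997=112 h(4,25)=(4*31+25)%997=149 h(88,80)=(88*31+80)%997=814 -> [488, 112, 149, 814]
  L2: h(488,112)=(488*31+112)%997=285 h(149,814)=(149*31+814)%997=448 -> [285, 448]
  L3: h(285,448)=(285*31+448)%997=310 -> [310]
  root = 310 != target 119
Candidate A produces the target root.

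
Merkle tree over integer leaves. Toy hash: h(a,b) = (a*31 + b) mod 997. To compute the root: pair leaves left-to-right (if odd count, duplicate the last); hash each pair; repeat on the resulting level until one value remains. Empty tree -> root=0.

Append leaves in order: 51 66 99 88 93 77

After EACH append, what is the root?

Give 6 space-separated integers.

After append 51 (leaves=[51]):
  L0: [51]
  root=51
After append 66 (leaves=[51, 66]):
  L0: [51, 66]
  L1: h(51,66)=(51*31+66)%997=650 -> [650]
  root=650
After append 99 (leaves=[51, 66, 99]):
  L0: [51, 66, 99]
  L1: h(51,66)=(51*31+66)%997=650 h(99,99)=(99*31+99)%997=177 -> [650, 177]
  L2: h(650,177)=(650*31+177)%997=387 -> [387]
  root=387
After append 88 (leaves=[51, 66, 99, 88]):
  L0: [51, 66, 99, 88]
  L1: h(51,66)=(51*31+66)%997=650 h(99,88)=(99*31+88)%997=166 -> [650, 166]
  L2: h(650,166)=(650*31+166)%997=376 -> [376]
  root=376
After append 93 (leaves=[51, 66, 99, 88, 93]):
  L0: [51, 66, 99, 88, 93]
  L1: h(51,66)=(51*31+66)%997=650 h(99,88)=(99*31+88)%997=166 h(93,93)=(93*31+93)%997=982 -> [650, 166, 982]
  L2: h(650,166)=(650*31+166)%997=376 h(982,982)=(982*31+982)%997=517 -> [376, 517]
  L3: h(376,517)=(376*31+517)%997=209 -> [209]
  root=209
After append 77 (leaves=[51, 66, 99, 88, 93, 77]):
  L0: [51, 66, 99, 88, 93, 77]
  L1: h(51,66)=(51*31+66)%997=650 h(99,88)=(99*31+88)%997=166 h(93,77)=(93*31+77)%997=966 -> [650, 166, 966]
  L2: h(650,166)=(650*31+166)%997=376 h(966,966)=(966*31+966)%997=5 -> [376, 5]
  L3: h(376,5)=(376*31+5)%997=694 -> [694]
  root=694

Answer: 51 650 387 376 209 694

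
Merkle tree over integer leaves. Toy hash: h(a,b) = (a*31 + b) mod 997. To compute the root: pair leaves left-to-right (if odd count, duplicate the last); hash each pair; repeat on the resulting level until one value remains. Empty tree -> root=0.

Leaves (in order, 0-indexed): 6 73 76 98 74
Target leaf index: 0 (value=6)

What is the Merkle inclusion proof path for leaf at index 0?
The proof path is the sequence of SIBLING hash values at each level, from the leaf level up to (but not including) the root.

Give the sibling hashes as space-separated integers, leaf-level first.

Answer: 73 460 4

Derivation:
L0 (leaves): [6, 73, 76, 98, 74], target index=0
L1: h(6,73)=(6*31+73)%997=259 [pair 0] h(76,98)=(76*31+98)%997=460 [pair 1] h(74,74)=(74*31+74)%997=374 [pair 2] -> [259, 460, 374]
  Sibling for proof at L0: 73
L2: h(259,460)=(259*31+460)%997=513 [pair 0] h(374,374)=(374*31+374)%997=4 [pair 1] -> [513, 4]
  Sibling for proof at L1: 460
L3: h(513,4)=(513*31+4)%997=952 [pair 0] -> [952]
  Sibling for proof at L2: 4
Root: 952
Proof path (sibling hashes from leaf to root): [73, 460, 4]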